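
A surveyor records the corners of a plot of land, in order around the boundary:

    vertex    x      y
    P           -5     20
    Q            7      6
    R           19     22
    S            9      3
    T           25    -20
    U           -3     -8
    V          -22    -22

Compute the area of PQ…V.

Σ = (-170) + (40) + (-141) + (-255) + (-260) + (-110) + (-550) = -1446
Area = |Σ|/2 = 723.

723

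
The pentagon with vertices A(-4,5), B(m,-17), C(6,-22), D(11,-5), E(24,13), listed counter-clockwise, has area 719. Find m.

-23

The doubled signed area Σ (x_i y_{i+1} − x_{i+1} y_i) is linear in m.
With m=0 it equals 817; the coefficient of m is -27 (from the two edges through B).
So -27·m + 817 = 2·719 = 1438 ⇒ m = -23.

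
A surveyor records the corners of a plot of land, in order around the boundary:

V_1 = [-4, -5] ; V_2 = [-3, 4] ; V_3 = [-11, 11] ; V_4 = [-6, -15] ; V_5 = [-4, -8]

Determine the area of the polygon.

Apply Gauss's area formula: 2A = Σ (x_i·y_{i+1} − x_{i+1}·y_i), indices taken mod 5.
V_1→V_2: (-4)(4) − (-3)(-5) = -31
V_2→V_3: (-3)(11) − (-11)(4) = 11
V_3→V_4: (-11)(-15) − (-6)(11) = 231
V_4→V_5: (-6)(-8) − (-4)(-15) = -12
V_5→V_1: (-4)(-5) − (-4)(-8) = -12
Σ = 187
Area = |Σ|/2 = 93.5.

93.5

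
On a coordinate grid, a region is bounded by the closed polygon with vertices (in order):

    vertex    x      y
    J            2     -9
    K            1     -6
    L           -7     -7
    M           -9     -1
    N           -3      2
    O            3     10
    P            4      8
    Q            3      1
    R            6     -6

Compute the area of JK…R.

133.5

Apply the shoelace (surveyor's) formula: 2A = Σ (x_i·y_{i+1} − x_{i+1}·y_i), indices taken mod 9.
Σ = (-3) + (-49) + (-56) + (-21) + (-36) + (-16) + (-20) + (-24) + (-42) = -267
Area = |Σ|/2 = 133.5.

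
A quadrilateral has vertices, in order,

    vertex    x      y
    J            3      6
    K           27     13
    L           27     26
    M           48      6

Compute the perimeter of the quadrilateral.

|JK| = √((24)² + (7)²) = √625 = 25
|KL| = √((0)² + (13)²) = √169 = 13
|LM| = √((21)² + (-20)²) = √841 = 29
|MJ| = √((-45)² + (0)²) = √2025 = 45
Perimeter = 25 + 13 + 29 + 45 = 112.

112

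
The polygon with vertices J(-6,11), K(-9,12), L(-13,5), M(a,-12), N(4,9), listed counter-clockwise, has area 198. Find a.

-11

The doubled signed area Σ (x_i y_{i+1} − x_{i+1} y_i) is linear in a.
With a=0 it equals 440; the coefficient of a is 4 (from the two edges through M).
So 4·a + 440 = 2·198 = 396 ⇒ a = -11.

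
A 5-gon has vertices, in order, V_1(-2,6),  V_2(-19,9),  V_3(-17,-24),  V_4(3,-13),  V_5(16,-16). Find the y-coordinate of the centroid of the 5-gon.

-916/141

Apply Gauss's area formula. First the cross-terms c_i = x_i·y_{i+1} − x_{i+1}·y_i:
  96, 609, 293, 160, 64  ⇒  2A = 1222, A = 611.
Then Σ (y_i + y_{i+1})·c_i = -23816, so ȳ = -23816 / (6·611) = -916/141.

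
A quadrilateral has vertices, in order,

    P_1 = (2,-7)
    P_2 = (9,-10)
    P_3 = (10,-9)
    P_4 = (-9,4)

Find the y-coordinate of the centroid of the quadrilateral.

Apply the surveyor's formula. First the cross-terms c_i = x_i·y_{i+1} − x_{i+1}·y_i:
  43, 19, -41, 55  ⇒  2A = 76, A = 38.
Then Σ (y_i + y_{i+1})·c_i = -1052, so ȳ = -1052 / (6·38) = -263/57.

-263/57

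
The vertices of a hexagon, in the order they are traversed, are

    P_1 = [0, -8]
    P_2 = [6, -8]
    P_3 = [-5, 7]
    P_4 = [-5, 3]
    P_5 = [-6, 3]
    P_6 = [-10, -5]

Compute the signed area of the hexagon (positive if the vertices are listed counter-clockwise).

106.5

Σ = (48) + (2) + (20) + (3) + (60) + (80) = 213
Signed area = Σ/2 = 106.5 (positive ⇒ counter-clockwise traversal).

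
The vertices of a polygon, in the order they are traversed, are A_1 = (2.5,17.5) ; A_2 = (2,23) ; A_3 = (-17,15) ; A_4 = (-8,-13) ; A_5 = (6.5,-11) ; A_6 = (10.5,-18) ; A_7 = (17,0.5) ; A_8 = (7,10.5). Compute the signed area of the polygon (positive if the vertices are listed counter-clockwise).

769

Apply Gauss's area formula: 2A = Σ (x_i·y_{i+1} − x_{i+1}·y_i), indices taken mod 8.
Σ = (22.5) + (421) + (341) + (172.5) + (-1.5) + (311.25) + (175) + (96.25) = 1538
Signed area = Σ/2 = 769 (positive ⇒ counter-clockwise traversal).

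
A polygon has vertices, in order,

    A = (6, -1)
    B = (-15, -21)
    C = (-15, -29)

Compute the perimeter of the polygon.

|AB| = √((-21)² + (-20)²) = √841 = 29
|BC| = √((0)² + (-8)²) = √64 = 8
|CA| = √((21)² + (28)²) = √1225 = 35
Perimeter = 29 + 8 + 35 = 72.

72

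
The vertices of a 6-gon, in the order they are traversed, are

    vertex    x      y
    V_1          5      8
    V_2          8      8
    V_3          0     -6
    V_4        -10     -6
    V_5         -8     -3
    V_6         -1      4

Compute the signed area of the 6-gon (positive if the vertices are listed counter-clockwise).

-106.5

Apply the shoelace formula: 2A = Σ (x_i·y_{i+1} − x_{i+1}·y_i), indices taken mod 6.
Σ = (-24) + (-48) + (-60) + (-18) + (-35) + (-28) = -213
Signed area = Σ/2 = -106.5 (negative ⇒ clockwise traversal).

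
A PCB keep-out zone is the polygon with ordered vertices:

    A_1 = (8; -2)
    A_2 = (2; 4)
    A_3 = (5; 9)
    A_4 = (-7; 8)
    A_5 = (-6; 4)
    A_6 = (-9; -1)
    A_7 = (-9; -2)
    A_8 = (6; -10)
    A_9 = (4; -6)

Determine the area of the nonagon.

Apply Gauss's area formula: 2A = Σ (x_i·y_{i+1} − x_{i+1}·y_i), indices taken mod 9.
Cross-terms: 36, -2, 103, 20, 42, 9, 102, 4, 40  ⇒  Σ = 354
Area = |Σ|/2 = 177.

177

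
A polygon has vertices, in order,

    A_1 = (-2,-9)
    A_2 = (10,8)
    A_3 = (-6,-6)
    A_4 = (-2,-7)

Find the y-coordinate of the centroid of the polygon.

Apply the surveyor's formula. First the cross-terms c_i = x_i·y_{i+1} − x_{i+1}·y_i:
  74, -12, 30, 4  ⇒  2A = 96, A = 48.
Then Σ (y_i + y_{i+1})·c_i = -552, so ȳ = -552 / (6·48) = -23/12.

-23/12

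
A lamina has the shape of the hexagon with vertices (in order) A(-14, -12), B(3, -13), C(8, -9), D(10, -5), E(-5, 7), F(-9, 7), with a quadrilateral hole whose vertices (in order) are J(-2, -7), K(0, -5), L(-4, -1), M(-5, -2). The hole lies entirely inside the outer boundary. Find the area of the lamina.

300

Outer boundary:
Apply the shoelace (surveyor's) formula: 2A = Σ (x_i·y_{i+1} − x_{i+1}·y_i), indices taken mod 6.
Cross-terms: 218, 77, 50, 45, 28, 206  ⇒  Σ = 624
Area = |Σ|/2 = 312.
Hole:
Σ = (10) + (-20) + (3) + (31) = 24
Area = |Σ|/2 = 12.
Net area = 312 − 12 = 300.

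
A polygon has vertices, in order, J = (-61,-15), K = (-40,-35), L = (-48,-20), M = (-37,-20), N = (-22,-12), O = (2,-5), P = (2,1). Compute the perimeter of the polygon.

|JK| = √((21)² + (-20)²) = √841 = 29
|KL| = √((-8)² + (15)²) = √289 = 17
|LM| = √((11)² + (0)²) = √121 = 11
|MN| = √((15)² + (8)²) = √289 = 17
|NO| = √((24)² + (7)²) = √625 = 25
|OP| = √((0)² + (6)²) = √36 = 6
|PJ| = √((-63)² + (-16)²) = √4225 = 65
Perimeter = 29 + 17 + 11 + 17 + 25 + 6 + 65 = 170.

170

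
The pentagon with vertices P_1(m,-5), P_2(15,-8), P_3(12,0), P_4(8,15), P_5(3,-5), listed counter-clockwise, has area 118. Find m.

5

The doubled signed area Σ (x_i y_{i+1} − x_{i+1} y_i) is linear in m.
With m=0 it equals 251; the coefficient of m is -3 (from the two edges through P_1).
So -3·m + 251 = 2·118 = 236 ⇒ m = 5.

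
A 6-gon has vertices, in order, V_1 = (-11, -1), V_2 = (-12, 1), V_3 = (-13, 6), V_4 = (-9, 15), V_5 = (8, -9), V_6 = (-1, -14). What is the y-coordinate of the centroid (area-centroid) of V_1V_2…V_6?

-245/268

Apply the shoelace (surveyor's) formula. First the cross-terms c_i = x_i·y_{i+1} − x_{i+1}·y_i:
  -23, -59, -141, -39, -121, -153  ⇒  2A = -536, A = -268.
Then Σ (y_i + y_{i+1})·c_i = 1470, so ȳ = 1470 / (6·(-268)) = -245/268.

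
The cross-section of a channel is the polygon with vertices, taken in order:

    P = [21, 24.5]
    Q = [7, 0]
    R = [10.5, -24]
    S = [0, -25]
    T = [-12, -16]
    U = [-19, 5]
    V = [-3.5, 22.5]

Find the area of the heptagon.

1117.125

Apply the shoelace formula: 2A = Σ (x_i·y_{i+1} − x_{i+1}·y_i), indices taken mod 7.
Cross-terms: -171.5, -168, -262.5, -300, -364, -410, -558.25  ⇒  Σ = -2234.25
Area = |Σ|/2 = 1117.125.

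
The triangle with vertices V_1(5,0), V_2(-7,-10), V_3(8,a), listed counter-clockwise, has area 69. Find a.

Write out the shoelace sum; only the two edges meeting at V_3 involve a:
2·Area = [((-7)·a − 8·(-10)) + (8·0 − 5·a)] + -50
       = -12·a + 30 = 138
⇒ a = -9.

-9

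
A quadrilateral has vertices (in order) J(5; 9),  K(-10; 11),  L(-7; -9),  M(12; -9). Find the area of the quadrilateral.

Cross-terms: 145, 167, 171, 153  ⇒  Σ = 636
Area = |Σ|/2 = 318.

318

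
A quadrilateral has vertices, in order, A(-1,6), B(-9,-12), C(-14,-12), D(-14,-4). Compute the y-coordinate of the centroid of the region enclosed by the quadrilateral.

-1330/291

Apply the surveyor's formula. First the cross-terms c_i = x_i·y_{i+1} − x_{i+1}·y_i:
  66, -60, -112, -88  ⇒  2A = -194, A = -97.
Then Σ (y_i + y_{i+1})·c_i = 2660, so ȳ = 2660 / (6·(-97)) = -1330/291.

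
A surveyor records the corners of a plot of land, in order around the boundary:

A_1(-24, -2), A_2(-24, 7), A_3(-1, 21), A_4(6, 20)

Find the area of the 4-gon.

Apply the shoelace formula: 2A = Σ (x_i·y_{i+1} − x_{i+1}·y_i), indices taken mod 4.
Σ = (-216) + (-497) + (-146) + (468) = -391
Area = |Σ|/2 = 195.5.

195.5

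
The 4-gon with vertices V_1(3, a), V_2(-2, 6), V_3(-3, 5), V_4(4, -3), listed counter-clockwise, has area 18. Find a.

Write out the shoelace sum; only the two edges meeting at V_1 involve a:
2·Area = [(4·a − 3·(-3)) + (3·6 − (-2)·a)] + -3
       = 6·a + 24 = 36
⇒ a = 2.

2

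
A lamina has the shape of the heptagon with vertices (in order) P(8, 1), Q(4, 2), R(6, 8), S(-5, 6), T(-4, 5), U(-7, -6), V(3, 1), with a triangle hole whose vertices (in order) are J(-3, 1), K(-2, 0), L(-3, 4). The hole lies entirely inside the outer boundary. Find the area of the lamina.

Outer boundary:
Σ = (12) + (20) + (76) + (-1) + (59) + (11) + (-5) = 172
Area = |Σ|/2 = 86.
Hole:
Apply Gauss's area formula: 2A = Σ (x_i·y_{i+1} − x_{i+1}·y_i), indices taken mod 3.
Cross-terms: 2, -8, 9  ⇒  Σ = 3
Area = |Σ|/2 = 1.5.
Net area = 86 − 1.5 = 84.5.

84.5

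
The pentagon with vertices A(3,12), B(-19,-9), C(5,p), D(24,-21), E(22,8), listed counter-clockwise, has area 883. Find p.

Write out the shoelace sum; only the two edges meeting at C involve p:
2·Area = [((-19)·p − 5·(-9)) + (5·(-21) − 24·p)] + 1095
       = -43·p + 1035 = 1766
⇒ p = -17.

-17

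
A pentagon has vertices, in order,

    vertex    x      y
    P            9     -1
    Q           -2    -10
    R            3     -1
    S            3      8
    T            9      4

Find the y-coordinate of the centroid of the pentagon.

1/69

Apply the shoelace (surveyor's) formula. First the cross-terms c_i = x_i·y_{i+1} − x_{i+1}·y_i:
  -92, 32, 27, -60, -45  ⇒  2A = -138, A = -69.
Then Σ (y_i + y_{i+1})·c_i = -6, so ȳ = -6 / (6·(-69)) = 1/69.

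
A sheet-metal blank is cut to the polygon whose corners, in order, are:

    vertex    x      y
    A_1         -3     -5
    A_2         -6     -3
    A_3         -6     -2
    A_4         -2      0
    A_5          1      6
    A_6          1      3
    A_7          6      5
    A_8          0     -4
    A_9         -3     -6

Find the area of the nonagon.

49

Cross-terms: -21, -6, -4, -12, -3, -13, -24, -12, -3  ⇒  Σ = -98
Area = |Σ|/2 = 49.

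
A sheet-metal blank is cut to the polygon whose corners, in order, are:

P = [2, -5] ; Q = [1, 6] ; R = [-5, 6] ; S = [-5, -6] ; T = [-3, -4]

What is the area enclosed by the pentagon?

Apply the shoelace (surveyor's) formula: 2A = Σ (x_i·y_{i+1} − x_{i+1}·y_i), indices taken mod 5.
Σ = (17) + (36) + (60) + (2) + (23) = 138
Area = |Σ|/2 = 69.

69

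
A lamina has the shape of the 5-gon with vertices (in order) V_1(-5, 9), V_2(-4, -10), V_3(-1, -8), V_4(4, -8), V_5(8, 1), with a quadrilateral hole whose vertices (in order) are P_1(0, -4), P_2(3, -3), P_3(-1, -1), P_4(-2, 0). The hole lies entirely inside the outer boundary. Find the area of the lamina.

Outer boundary:
V_1→V_2: (-5)(-10) − (-4)(9) = 86
V_2→V_3: (-4)(-8) − (-1)(-10) = 22
V_3→V_4: (-1)(-8) − (4)(-8) = 40
V_4→V_5: (4)(1) − (8)(-8) = 68
V_5→V_1: (8)(9) − (-5)(1) = 77
Σ = 293
Area = |Σ|/2 = 146.5.
Hole:
Apply the shoelace (surveyor's) formula: 2A = Σ (x_i·y_{i+1} − x_{i+1}·y_i), indices taken mod 4.
Σ = (12) + (-6) + (-2) + (8) = 12
Area = |Σ|/2 = 6.
Net area = 146.5 − 6 = 140.5.

140.5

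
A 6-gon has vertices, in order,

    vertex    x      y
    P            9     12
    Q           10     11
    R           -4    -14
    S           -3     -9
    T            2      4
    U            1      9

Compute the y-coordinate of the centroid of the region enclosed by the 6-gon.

Apply the shoelace formula. First the cross-terms c_i = x_i·y_{i+1} − x_{i+1}·y_i:
  -21, -96, -6, 6, 14, -69  ⇒  2A = -172, A = -86.
Then Σ (y_i + y_{i+1})·c_i = -1354, so ȳ = -1354 / (6·(-86)) = 677/258.

677/258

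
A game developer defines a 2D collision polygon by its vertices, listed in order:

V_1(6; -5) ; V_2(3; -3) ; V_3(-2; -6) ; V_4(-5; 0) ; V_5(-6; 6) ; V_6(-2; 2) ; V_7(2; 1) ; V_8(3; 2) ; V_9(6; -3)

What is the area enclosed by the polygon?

62.5

Apply the shoelace formula: 2A = Σ (x_i·y_{i+1} − x_{i+1}·y_i), indices taken mod 9.
Σ = (-3) + (-24) + (-30) + (-30) + (0) + (-6) + (1) + (-21) + (-12) = -125
Area = |Σ|/2 = 62.5.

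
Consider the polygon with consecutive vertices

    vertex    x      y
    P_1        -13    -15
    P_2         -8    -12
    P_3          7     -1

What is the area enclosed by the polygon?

Apply the shoelace formula: 2A = Σ (x_i·y_{i+1} − x_{i+1}·y_i), indices taken mod 3.
Σ = (36) + (92) + (-118) = 10
Area = |Σ|/2 = 5.

5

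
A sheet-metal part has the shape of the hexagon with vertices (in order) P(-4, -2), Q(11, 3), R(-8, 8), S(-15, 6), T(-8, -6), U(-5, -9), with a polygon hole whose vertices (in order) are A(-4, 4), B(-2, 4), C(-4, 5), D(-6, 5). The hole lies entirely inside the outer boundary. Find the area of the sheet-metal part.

Outer boundary:
Cross-terms: 10, 112, 72, 138, 42, -26  ⇒  Σ = 348
Area = |Σ|/2 = 174.
Hole:
Σ = (-8) + (6) + (10) + (-4) = 4
Area = |Σ|/2 = 2.
Net area = 174 − 2 = 172.

172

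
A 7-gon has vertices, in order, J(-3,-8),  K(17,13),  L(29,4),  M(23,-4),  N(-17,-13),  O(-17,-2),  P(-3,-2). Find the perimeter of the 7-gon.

|JK| = √((20)² + (21)²) = √841 = 29
|KL| = √((12)² + (-9)²) = √225 = 15
|LM| = √((-6)² + (-8)²) = √100 = 10
|MN| = √((-40)² + (-9)²) = √1681 = 41
|NO| = √((0)² + (11)²) = √121 = 11
|OP| = √((14)² + (0)²) = √196 = 14
|PJ| = √((0)² + (-6)²) = √36 = 6
Perimeter = 29 + 15 + 10 + 41 + 11 + 14 + 6 = 126.

126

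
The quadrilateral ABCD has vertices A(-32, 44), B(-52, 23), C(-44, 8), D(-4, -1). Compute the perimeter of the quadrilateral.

140

|AB| = √((-20)² + (-21)²) = √841 = 29
|BC| = √((8)² + (-15)²) = √289 = 17
|CD| = √((40)² + (-9)²) = √1681 = 41
|DA| = √((-28)² + (45)²) = √2809 = 53
Perimeter = 29 + 17 + 41 + 53 = 140.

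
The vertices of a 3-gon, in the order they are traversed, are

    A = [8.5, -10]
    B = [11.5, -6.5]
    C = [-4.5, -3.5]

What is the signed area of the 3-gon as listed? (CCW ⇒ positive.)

Apply the shoelace (surveyor's) formula: 2A = Σ (x_i·y_{i+1} − x_{i+1}·y_i), indices taken mod 3.
A→B: (8.5)(-6.5) − (11.5)(-10) = 59.75
B→C: (11.5)(-3.5) − (-4.5)(-6.5) = -69.5
C→A: (-4.5)(-10) − (8.5)(-3.5) = 74.75
Σ = 65
Signed area = Σ/2 = 32.5 (positive ⇒ counter-clockwise traversal).

32.5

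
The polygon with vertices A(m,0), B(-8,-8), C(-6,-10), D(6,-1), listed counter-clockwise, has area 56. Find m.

-2

The doubled signed area Σ (x_i y_{i+1} − x_{i+1} y_i) is linear in m.
With m=0 it equals 98; the coefficient of m is -7 (from the two edges through A).
So -7·m + 98 = 2·56 = 112 ⇒ m = -2.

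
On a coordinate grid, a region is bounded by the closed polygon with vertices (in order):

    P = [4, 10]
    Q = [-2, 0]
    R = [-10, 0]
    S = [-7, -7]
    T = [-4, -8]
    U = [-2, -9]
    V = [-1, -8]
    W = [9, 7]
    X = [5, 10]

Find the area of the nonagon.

Σ = (20) + (0) + (70) + (28) + (20) + (7) + (65) + (55) + (10) = 275
Area = |Σ|/2 = 137.5.

137.5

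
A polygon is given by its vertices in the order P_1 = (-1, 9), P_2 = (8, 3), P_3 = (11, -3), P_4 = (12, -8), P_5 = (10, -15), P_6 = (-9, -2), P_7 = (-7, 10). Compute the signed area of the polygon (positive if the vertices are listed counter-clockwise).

-298

Apply the surveyor's formula: 2A = Σ (x_i·y_{i+1} − x_{i+1}·y_i), indices taken mod 7.
Σ = (-75) + (-57) + (-52) + (-100) + (-155) + (-104) + (-53) = -596
Signed area = Σ/2 = -298 (negative ⇒ clockwise traversal).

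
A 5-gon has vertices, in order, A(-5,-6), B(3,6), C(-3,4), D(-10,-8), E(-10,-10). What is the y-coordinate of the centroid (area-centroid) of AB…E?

-17/12

Apply the shoelace (surveyor's) formula. First the cross-terms c_i = x_i·y_{i+1} − x_{i+1}·y_i:
  -12, 30, 64, 20, 10  ⇒  2A = 112, A = 56.
Then Σ (y_i + y_{i+1})·c_i = -476, so ȳ = -476 / (6·56) = -17/12.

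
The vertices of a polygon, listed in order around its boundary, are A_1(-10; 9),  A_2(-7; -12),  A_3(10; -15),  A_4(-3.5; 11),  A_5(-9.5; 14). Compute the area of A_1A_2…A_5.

Apply the shoelace (surveyor's) formula: 2A = Σ (x_i·y_{i+1} − x_{i+1}·y_i), indices taken mod 5.
Σ = (183) + (225) + (57.5) + (55.5) + (54.5) = 575.5
Area = |Σ|/2 = 287.75.

287.75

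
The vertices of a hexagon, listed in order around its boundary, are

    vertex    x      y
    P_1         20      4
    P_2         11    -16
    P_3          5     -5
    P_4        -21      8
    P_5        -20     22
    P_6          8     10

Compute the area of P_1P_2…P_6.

625

Σ = (-364) + (25) + (-65) + (-302) + (-376) + (-168) = -1250
Area = |Σ|/2 = 625.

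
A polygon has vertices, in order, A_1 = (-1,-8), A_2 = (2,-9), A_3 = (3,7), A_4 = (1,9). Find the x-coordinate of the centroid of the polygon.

310/261

Apply the shoelace (surveyor's) formula. First the cross-terms c_i = x_i·y_{i+1} − x_{i+1}·y_i:
  25, 41, 20, 1  ⇒  2A = 87, A = 43.5.
Then Σ (x_i + x_{i+1})·c_i = 310, so x̄ = 310 / (6·43.5) = 310/261.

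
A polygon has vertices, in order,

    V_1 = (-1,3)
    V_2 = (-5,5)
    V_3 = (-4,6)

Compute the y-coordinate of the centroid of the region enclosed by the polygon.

Apply Gauss's area formula. First the cross-terms c_i = x_i·y_{i+1} − x_{i+1}·y_i:
  10, -10, -6  ⇒  2A = -6, A = -3.
Then Σ (y_i + y_{i+1})·c_i = -84, so ȳ = -84 / (6·(-3)) = 14/3.

14/3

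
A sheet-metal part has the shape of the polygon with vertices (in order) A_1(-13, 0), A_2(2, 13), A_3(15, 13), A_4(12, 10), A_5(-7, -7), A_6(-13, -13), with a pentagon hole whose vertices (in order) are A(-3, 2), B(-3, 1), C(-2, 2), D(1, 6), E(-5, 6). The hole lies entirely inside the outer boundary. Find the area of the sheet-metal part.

249

Outer boundary:
Apply the shoelace formula: 2A = Σ (x_i·y_{i+1} − x_{i+1}·y_i), indices taken mod 6.
Σ = (-169) + (-169) + (-6) + (-14) + (0) + (-169) = -527
Area = |Σ|/2 = 263.5.
Hole:
Apply the shoelace formula: 2A = Σ (x_i·y_{i+1} − x_{i+1}·y_i), indices taken mod 5.
A→B: (-3)(1) − (-3)(2) = 3
B→C: (-3)(2) − (-2)(1) = -4
C→D: (-2)(6) − (1)(2) = -14
D→E: (1)(6) − (-5)(6) = 36
E→A: (-5)(2) − (-3)(6) = 8
Σ = 29
Area = |Σ|/2 = 14.5.
Net area = 263.5 − 14.5 = 249.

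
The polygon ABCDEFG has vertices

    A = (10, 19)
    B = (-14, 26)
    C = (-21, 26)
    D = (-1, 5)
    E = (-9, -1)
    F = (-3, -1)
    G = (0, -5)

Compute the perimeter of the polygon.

|AB| = √((-24)² + (7)²) = √625 = 25
|BC| = √((-7)² + (0)²) = √49 = 7
|CD| = √((20)² + (-21)²) = √841 = 29
|DE| = √((-8)² + (-6)²) = √100 = 10
|EF| = √((6)² + (0)²) = √36 = 6
|FG| = √((3)² + (-4)²) = √25 = 5
|GA| = √((10)² + (24)²) = √676 = 26
Perimeter = 25 + 7 + 29 + 10 + 6 + 5 + 26 = 108.

108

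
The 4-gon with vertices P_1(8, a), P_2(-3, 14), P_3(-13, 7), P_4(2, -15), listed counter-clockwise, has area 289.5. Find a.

The doubled signed area Σ (x_i y_{i+1} − x_{i+1} y_i) is linear in a.
With a=0 it equals 574; the coefficient of a is 5 (from the two edges through P_1).
So 5·a + 574 = 2·289.5 = 579 ⇒ a = 1.

1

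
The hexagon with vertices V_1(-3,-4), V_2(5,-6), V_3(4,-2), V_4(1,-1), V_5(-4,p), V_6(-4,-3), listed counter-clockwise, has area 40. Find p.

3

Write out the shoelace sum; only the two edges meeting at V_5 involve p:
2·Area = [(1·p − (-4)·(-1)) + ((-4)·(-3) − (-4)·p)] + 57
       = 5·p + 65 = 80
⇒ p = 3.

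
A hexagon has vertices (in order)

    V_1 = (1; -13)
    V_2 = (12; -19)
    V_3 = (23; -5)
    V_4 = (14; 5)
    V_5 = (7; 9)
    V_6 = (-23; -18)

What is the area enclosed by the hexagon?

594

Apply the surveyor's formula: 2A = Σ (x_i·y_{i+1} − x_{i+1}·y_i), indices taken mod 6.
V_1→V_2: (1)(-19) − (12)(-13) = 137
V_2→V_3: (12)(-5) − (23)(-19) = 377
V_3→V_4: (23)(5) − (14)(-5) = 185
V_4→V_5: (14)(9) − (7)(5) = 91
V_5→V_6: (7)(-18) − (-23)(9) = 81
V_6→V_1: (-23)(-13) − (1)(-18) = 317
Σ = 1188
Area = |Σ|/2 = 594.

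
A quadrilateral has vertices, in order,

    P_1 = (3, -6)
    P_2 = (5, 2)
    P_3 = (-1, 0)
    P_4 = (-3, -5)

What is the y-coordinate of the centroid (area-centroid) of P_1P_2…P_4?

-44/19

Apply the shoelace (surveyor's) formula. First the cross-terms c_i = x_i·y_{i+1} − x_{i+1}·y_i:
  36, 2, 5, 33  ⇒  2A = 76, A = 38.
Then Σ (y_i + y_{i+1})·c_i = -528, so ȳ = -528 / (6·38) = -44/19.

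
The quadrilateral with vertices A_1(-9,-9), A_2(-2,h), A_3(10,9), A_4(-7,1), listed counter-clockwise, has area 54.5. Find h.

Write out the shoelace sum; only the two edges meeting at A_2 involve h:
2·Area = [((-9)·h − (-2)·(-9)) + ((-2)·9 − 10·h)] + 145
       = -19·h + 109 = 109
⇒ h = 0.

0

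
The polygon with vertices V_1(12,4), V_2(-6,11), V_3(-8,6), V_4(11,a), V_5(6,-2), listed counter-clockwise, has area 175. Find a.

Write out the shoelace sum; only the two edges meeting at V_4 involve a:
2·Area = [((-8)·a − 11·6) + (11·(-2) − 6·a)] + 256
       = -14·a + 168 = 350
⇒ a = -13.

-13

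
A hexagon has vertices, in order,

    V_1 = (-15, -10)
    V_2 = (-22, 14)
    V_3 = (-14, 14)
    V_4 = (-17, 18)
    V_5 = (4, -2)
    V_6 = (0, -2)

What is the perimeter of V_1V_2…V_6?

|V_1V_2| = √((-7)² + (24)²) = √625 = 25
|V_2V_3| = √((8)² + (0)²) = √64 = 8
|V_3V_4| = √((-3)² + (4)²) = √25 = 5
|V_4V_5| = √((21)² + (-20)²) = √841 = 29
|V_5V_6| = √((-4)² + (0)²) = √16 = 4
|V_6V_1| = √((-15)² + (-8)²) = √289 = 17
Perimeter = 25 + 8 + 5 + 29 + 4 + 17 = 88.

88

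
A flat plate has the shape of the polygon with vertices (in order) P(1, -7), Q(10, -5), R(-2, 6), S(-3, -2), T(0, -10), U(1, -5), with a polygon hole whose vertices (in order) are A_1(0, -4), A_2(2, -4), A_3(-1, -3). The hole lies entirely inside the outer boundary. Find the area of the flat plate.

86.5

Outer boundary:
Apply the shoelace (surveyor's) formula: 2A = Σ (x_i·y_{i+1} − x_{i+1}·y_i), indices taken mod 6.
Σ = (65) + (50) + (22) + (30) + (10) + (-2) = 175
Area = |Σ|/2 = 87.5.
Hole:
Apply Gauss's area formula: 2A = Σ (x_i·y_{i+1} − x_{i+1}·y_i), indices taken mod 3.
Cross-terms: 8, -10, 4  ⇒  Σ = 2
Area = |Σ|/2 = 1.
Net area = 87.5 − 1 = 86.5.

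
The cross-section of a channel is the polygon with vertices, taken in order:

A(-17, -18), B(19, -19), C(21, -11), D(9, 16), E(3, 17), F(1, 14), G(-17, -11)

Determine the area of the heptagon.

Apply Gauss's area formula: 2A = Σ (x_i·y_{i+1} − x_{i+1}·y_i), indices taken mod 7.
Cross-terms: 665, 190, 435, 105, 25, 227, 119  ⇒  Σ = 1766
Area = |Σ|/2 = 883.

883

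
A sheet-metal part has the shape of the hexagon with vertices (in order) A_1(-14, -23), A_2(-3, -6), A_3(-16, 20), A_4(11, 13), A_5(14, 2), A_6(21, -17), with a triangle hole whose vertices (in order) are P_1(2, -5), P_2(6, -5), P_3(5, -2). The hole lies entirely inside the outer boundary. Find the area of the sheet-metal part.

859

Outer boundary:
Σ = (15) + (-156) + (-428) + (-160) + (-280) + (-721) = -1730
Area = |Σ|/2 = 865.
Hole:
Σ = (20) + (13) + (-21) = 12
Area = |Σ|/2 = 6.
Net area = 865 − 6 = 859.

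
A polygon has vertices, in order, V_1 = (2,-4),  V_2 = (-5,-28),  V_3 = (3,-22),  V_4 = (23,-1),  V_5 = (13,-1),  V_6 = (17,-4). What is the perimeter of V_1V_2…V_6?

|V_1V_2| = √((-7)² + (-24)²) = √625 = 25
|V_2V_3| = √((8)² + (6)²) = √100 = 10
|V_3V_4| = √((20)² + (21)²) = √841 = 29
|V_4V_5| = √((-10)² + (0)²) = √100 = 10
|V_5V_6| = √((4)² + (-3)²) = √25 = 5
|V_6V_1| = √((-15)² + (0)²) = √225 = 15
Perimeter = 25 + 10 + 29 + 10 + 5 + 15 = 94.

94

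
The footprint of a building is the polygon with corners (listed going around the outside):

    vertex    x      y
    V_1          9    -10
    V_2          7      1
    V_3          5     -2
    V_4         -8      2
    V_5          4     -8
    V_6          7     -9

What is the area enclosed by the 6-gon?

Apply Gauss's area formula: 2A = Σ (x_i·y_{i+1} − x_{i+1}·y_i), indices taken mod 6.
Σ = (79) + (-19) + (-6) + (56) + (20) + (11) = 141
Area = |Σ|/2 = 70.5.

70.5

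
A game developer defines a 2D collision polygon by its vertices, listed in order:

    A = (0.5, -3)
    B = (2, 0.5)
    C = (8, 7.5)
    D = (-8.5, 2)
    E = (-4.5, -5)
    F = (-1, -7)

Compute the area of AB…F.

90.75

Apply the surveyor's formula: 2A = Σ (x_i·y_{i+1} − x_{i+1}·y_i), indices taken mod 6.
A→B: (0.5)(0.5) − (2)(-3) = 6.25
B→C: (2)(7.5) − (8)(0.5) = 11
C→D: (8)(2) − (-8.5)(7.5) = 79.75
D→E: (-8.5)(-5) − (-4.5)(2) = 51.5
E→F: (-4.5)(-7) − (-1)(-5) = 26.5
F→A: (-1)(-3) − (0.5)(-7) = 6.5
Σ = 181.5
Area = |Σ|/2 = 90.75.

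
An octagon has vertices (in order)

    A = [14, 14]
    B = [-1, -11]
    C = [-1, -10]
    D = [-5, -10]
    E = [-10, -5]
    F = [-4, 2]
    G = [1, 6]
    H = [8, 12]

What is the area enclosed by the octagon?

207

Apply the shoelace formula: 2A = Σ (x_i·y_{i+1} − x_{i+1}·y_i), indices taken mod 8.
Σ = (-140) + (-1) + (-40) + (-75) + (-40) + (-26) + (-36) + (-56) = -414
Area = |Σ|/2 = 207.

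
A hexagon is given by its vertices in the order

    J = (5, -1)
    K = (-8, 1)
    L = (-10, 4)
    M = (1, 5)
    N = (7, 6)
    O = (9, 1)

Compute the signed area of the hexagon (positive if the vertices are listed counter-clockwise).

Apply the shoelace formula: 2A = Σ (x_i·y_{i+1} − x_{i+1}·y_i), indices taken mod 6.
Cross-terms: -3, -22, -54, -29, -47, -14  ⇒  Σ = -169
Signed area = Σ/2 = -84.5 (negative ⇒ clockwise traversal).

-84.5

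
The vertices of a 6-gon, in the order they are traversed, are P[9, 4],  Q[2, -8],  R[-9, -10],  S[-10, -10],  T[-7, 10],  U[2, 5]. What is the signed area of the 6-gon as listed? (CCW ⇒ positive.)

-222

Cross-terms: -80, -92, -10, -170, -55, -37  ⇒  Σ = -444
Signed area = Σ/2 = -222 (negative ⇒ clockwise traversal).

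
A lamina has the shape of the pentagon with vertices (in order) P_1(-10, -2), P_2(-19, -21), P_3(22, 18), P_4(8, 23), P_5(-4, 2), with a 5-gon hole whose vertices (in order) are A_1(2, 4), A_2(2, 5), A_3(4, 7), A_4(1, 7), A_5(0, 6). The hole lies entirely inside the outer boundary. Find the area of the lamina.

Outer boundary:
Σ = (172) + (120) + (362) + (108) + (28) = 790
Area = |Σ|/2 = 395.
Hole:
Σ = (2) + (-6) + (21) + (6) + (-12) = 11
Area = |Σ|/2 = 5.5.
Net area = 395 − 5.5 = 389.5.

389.5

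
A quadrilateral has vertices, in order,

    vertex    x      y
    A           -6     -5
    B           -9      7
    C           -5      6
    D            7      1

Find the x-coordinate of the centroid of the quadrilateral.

Apply Gauss's area formula. First the cross-terms c_i = x_i·y_{i+1} − x_{i+1}·y_i:
  -87, -19, -47, -29  ⇒  2A = -182, A = -91.
Then Σ (x_i + x_{i+1})·c_i = 1448, so x̄ = 1448 / (6·(-91)) = -724/273.

-724/273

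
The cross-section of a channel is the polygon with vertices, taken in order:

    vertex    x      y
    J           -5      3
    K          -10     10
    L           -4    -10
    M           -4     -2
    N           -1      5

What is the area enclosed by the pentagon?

Apply the shoelace (surveyor's) formula: 2A = Σ (x_i·y_{i+1} − x_{i+1}·y_i), indices taken mod 5.
Σ = (-20) + (140) + (-32) + (-22) + (22) = 88
Area = |Σ|/2 = 44.

44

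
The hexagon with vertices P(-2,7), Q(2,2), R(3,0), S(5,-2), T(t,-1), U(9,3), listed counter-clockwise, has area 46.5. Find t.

The doubled signed area Σ (x_i y_{i+1} − x_{i+1} y_i) is linear in t.
With t=0 it equals 43; the coefficient of t is 5 (from the two edges through T).
So 5·t + 43 = 2·46.5 = 93 ⇒ t = 10.

10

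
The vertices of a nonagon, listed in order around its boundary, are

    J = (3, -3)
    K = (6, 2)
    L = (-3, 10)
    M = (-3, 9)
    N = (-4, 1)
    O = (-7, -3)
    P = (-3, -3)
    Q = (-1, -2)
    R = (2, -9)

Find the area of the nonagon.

Apply the shoelace (surveyor's) formula: 2A = Σ (x_i·y_{i+1} − x_{i+1}·y_i), indices taken mod 9.
J→K: (3)(2) − (6)(-3) = 24
K→L: (6)(10) − (-3)(2) = 66
L→M: (-3)(9) − (-3)(10) = 3
M→N: (-3)(1) − (-4)(9) = 33
N→O: (-4)(-3) − (-7)(1) = 19
O→P: (-7)(-3) − (-3)(-3) = 12
P→Q: (-3)(-2) − (-1)(-3) = 3
Q→R: (-1)(-9) − (2)(-2) = 13
R→J: (2)(-3) − (3)(-9) = 21
Σ = 194
Area = |Σ|/2 = 97.

97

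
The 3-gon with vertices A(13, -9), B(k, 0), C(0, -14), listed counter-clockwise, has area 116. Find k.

-10

Write out the shoelace sum; only the two edges meeting at B involve k:
2·Area = [(13·0 − k·(-9)) + (k·(-14) − 0·0)] + 182
       = -5·k + 182 = 232
⇒ k = -10.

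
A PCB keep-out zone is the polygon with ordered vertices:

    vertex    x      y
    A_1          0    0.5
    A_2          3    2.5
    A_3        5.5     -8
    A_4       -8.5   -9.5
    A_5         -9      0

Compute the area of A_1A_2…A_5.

Cross-terms: -1.5, -37.75, -120.25, -85.5, -4.5  ⇒  Σ = -249.5
Area = |Σ|/2 = 124.75.

124.75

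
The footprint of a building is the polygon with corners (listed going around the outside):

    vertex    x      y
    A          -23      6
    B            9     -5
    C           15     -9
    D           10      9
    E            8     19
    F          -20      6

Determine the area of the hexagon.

Σ = (61) + (-6) + (225) + (118) + (428) + (18) = 844
Area = |Σ|/2 = 422.

422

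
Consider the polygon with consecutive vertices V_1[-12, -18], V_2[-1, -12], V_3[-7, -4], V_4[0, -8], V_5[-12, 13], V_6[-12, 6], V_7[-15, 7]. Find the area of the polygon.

225

Apply the shoelace (surveyor's) formula: 2A = Σ (x_i·y_{i+1} − x_{i+1}·y_i), indices taken mod 7.
V_1→V_2: (-12)(-12) − (-1)(-18) = 126
V_2→V_3: (-1)(-4) − (-7)(-12) = -80
V_3→V_4: (-7)(-8) − (0)(-4) = 56
V_4→V_5: (0)(13) − (-12)(-8) = -96
V_5→V_6: (-12)(6) − (-12)(13) = 84
V_6→V_7: (-12)(7) − (-15)(6) = 6
V_7→V_1: (-15)(-18) − (-12)(7) = 354
Σ = 450
Area = |Σ|/2 = 225.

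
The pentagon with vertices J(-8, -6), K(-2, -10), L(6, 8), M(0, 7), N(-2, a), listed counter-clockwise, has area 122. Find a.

8

The doubled signed area Σ (x_i y_{i+1} − x_{i+1} y_i) is linear in a.
With a=0 it equals 180; the coefficient of a is 8 (from the two edges through N).
So 8·a + 180 = 2·122 = 244 ⇒ a = 8.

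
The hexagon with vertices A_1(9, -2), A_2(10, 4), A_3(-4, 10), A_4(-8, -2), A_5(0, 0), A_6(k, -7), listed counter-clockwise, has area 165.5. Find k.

The doubled signed area Σ (x_i y_{i+1} − x_{i+1} y_i) is linear in k.
With k=0 it equals 323; the coefficient of k is -2 (from the two edges through A_6).
So -2·k + 323 = 2·165.5 = 331 ⇒ k = -4.

-4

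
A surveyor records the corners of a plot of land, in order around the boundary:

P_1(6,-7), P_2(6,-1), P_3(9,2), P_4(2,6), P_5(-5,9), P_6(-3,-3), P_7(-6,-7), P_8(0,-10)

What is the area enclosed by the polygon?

Apply the shoelace (surveyor's) formula: 2A = Σ (x_i·y_{i+1} − x_{i+1}·y_i), indices taken mod 8.
Cross-terms: 36, 21, 50, 48, 42, 3, 60, 60  ⇒  Σ = 320
Area = |Σ|/2 = 160.

160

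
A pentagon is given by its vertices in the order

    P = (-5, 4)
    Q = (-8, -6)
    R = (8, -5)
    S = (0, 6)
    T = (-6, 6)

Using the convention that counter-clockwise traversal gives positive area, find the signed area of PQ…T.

Apply the shoelace (surveyor's) formula: 2A = Σ (x_i·y_{i+1} − x_{i+1}·y_i), indices taken mod 5.
Cross-terms: 62, 88, 48, 36, 6  ⇒  Σ = 240
Signed area = Σ/2 = 120 (positive ⇒ counter-clockwise traversal).

120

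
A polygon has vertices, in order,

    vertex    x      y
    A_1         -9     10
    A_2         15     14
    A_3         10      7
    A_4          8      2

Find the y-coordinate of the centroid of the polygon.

Apply Gauss's area formula. First the cross-terms c_i = x_i·y_{i+1} − x_{i+1}·y_i:
  -276, -35, -36, 98  ⇒  2A = -249, A = -124.5.
Then Σ (y_i + y_{i+1})·c_i = -6507, so ȳ = -6507 / (6·(-124.5)) = 723/83.

723/83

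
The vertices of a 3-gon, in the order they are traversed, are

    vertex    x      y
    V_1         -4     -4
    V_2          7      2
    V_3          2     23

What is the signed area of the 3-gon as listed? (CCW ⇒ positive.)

Cross-terms: 20, 157, 84  ⇒  Σ = 261
Signed area = Σ/2 = 130.5 (positive ⇒ counter-clockwise traversal).

130.5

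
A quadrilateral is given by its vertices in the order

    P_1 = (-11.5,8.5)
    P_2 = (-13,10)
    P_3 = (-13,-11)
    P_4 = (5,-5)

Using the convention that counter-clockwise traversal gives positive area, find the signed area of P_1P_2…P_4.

186.75

Apply the shoelace formula: 2A = Σ (x_i·y_{i+1} − x_{i+1}·y_i), indices taken mod 4.
P_1→P_2: (-11.5)(10) − (-13)(8.5) = -4.5
P_2→P_3: (-13)(-11) − (-13)(10) = 273
P_3→P_4: (-13)(-5) − (5)(-11) = 120
P_4→P_1: (5)(8.5) − (-11.5)(-5) = -15
Σ = 373.5
Signed area = Σ/2 = 186.75 (positive ⇒ counter-clockwise traversal).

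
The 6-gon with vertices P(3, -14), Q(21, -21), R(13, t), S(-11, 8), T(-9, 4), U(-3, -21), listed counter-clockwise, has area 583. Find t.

The doubled signed area Σ (x_i y_{i+1} − x_{i+1} y_i) is linear in t.
With t=0 it equals 942; the coefficient of t is 32 (from the two edges through R).
So 32·t + 942 = 2·583 = 1166 ⇒ t = 7.

7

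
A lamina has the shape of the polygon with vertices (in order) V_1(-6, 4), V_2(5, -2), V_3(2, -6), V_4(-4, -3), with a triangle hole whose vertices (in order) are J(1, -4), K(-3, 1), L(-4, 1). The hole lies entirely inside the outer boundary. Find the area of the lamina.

Outer boundary:
Σ = (-8) + (-26) + (-30) + (-34) = -98
Area = |Σ|/2 = 49.
Hole:
Σ = (-11) + (1) + (15) = 5
Area = |Σ|/2 = 2.5.
Net area = 49 − 2.5 = 46.5.

46.5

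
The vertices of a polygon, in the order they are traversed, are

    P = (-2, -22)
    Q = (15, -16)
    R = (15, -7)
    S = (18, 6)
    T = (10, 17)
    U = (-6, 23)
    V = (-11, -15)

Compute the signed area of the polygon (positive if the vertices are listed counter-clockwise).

Apply Gauss's area formula: 2A = Σ (x_i·y_{i+1} − x_{i+1}·y_i), indices taken mod 7.
P→Q: (-2)(-16) − (15)(-22) = 362
Q→R: (15)(-7) − (15)(-16) = 135
R→S: (15)(6) − (18)(-7) = 216
S→T: (18)(17) − (10)(6) = 246
T→U: (10)(23) − (-6)(17) = 332
U→V: (-6)(-15) − (-11)(23) = 343
V→P: (-11)(-22) − (-2)(-15) = 212
Σ = 1846
Signed area = Σ/2 = 923 (positive ⇒ counter-clockwise traversal).

923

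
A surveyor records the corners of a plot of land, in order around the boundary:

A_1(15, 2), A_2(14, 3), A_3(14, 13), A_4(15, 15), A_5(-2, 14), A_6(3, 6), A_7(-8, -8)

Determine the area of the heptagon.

A_1→A_2: (15)(3) − (14)(2) = 17
A_2→A_3: (14)(13) − (14)(3) = 140
A_3→A_4: (14)(15) − (15)(13) = 15
A_4→A_5: (15)(14) − (-2)(15) = 240
A_5→A_6: (-2)(6) − (3)(14) = -54
A_6→A_7: (3)(-8) − (-8)(6) = 24
A_7→A_1: (-8)(2) − (15)(-8) = 104
Σ = 486
Area = |Σ|/2 = 243.

243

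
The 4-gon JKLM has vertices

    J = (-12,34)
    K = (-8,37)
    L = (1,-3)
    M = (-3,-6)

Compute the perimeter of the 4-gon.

92

|JK| = √((4)² + (3)²) = √25 = 5
|KL| = √((9)² + (-40)²) = √1681 = 41
|LM| = √((-4)² + (-3)²) = √25 = 5
|MJ| = √((-9)² + (40)²) = √1681 = 41
Perimeter = 5 + 41 + 5 + 41 = 92.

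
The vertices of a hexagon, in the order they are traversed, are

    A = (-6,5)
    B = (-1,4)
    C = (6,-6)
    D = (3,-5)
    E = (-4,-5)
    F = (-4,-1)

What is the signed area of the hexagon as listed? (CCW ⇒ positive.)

-63

Apply the shoelace formula: 2A = Σ (x_i·y_{i+1} − x_{i+1}·y_i), indices taken mod 6.
Σ = (-19) + (-18) + (-12) + (-35) + (-16) + (-26) = -126
Signed area = Σ/2 = -63 (negative ⇒ clockwise traversal).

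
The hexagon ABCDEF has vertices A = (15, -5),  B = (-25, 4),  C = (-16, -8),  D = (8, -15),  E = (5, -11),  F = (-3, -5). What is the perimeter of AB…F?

|AB| = √((-40)² + (9)²) = √1681 = 41
|BC| = √((9)² + (-12)²) = √225 = 15
|CD| = √((24)² + (-7)²) = √625 = 25
|DE| = √((-3)² + (4)²) = √25 = 5
|EF| = √((-8)² + (6)²) = √100 = 10
|FA| = √((18)² + (0)²) = √324 = 18
Perimeter = 41 + 15 + 25 + 5 + 10 + 18 = 114.

114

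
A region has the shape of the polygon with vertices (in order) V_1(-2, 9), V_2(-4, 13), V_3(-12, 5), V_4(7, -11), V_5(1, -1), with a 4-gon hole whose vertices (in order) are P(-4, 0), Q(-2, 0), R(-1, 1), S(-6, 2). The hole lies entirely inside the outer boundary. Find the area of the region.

Outer boundary:
Apply the surveyor's formula: 2A = Σ (x_i·y_{i+1} − x_{i+1}·y_i), indices taken mod 5.
Cross-terms: 10, 136, 97, 4, 7  ⇒  Σ = 254
Area = |Σ|/2 = 127.
Hole:
Cross-terms: 0, -2, 4, 8  ⇒  Σ = 10
Area = |Σ|/2 = 5.
Net area = 127 − 5 = 122.

122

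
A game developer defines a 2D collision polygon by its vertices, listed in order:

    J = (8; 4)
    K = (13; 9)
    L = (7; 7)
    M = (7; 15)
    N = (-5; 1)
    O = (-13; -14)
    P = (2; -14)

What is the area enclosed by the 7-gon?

Σ = (20) + (28) + (56) + (82) + (83) + (210) + (120) = 599
Area = |Σ|/2 = 299.5.

299.5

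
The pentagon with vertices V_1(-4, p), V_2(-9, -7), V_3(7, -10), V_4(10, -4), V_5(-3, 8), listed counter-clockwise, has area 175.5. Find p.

The doubled signed area Σ (x_i y_{i+1} − x_{i+1} y_i) is linear in p.
With p=0 it equals 339; the coefficient of p is 6 (from the two edges through V_1).
So 6·p + 339 = 2·175.5 = 351 ⇒ p = 2.

2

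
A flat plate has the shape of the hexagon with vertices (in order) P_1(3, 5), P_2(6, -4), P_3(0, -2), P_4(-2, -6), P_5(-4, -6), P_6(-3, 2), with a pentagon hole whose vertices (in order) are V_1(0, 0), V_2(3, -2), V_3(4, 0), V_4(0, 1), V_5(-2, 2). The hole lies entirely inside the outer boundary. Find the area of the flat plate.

51.5

Outer boundary:
Apply the surveyor's formula: 2A = Σ (x_i·y_{i+1} − x_{i+1}·y_i), indices taken mod 6.
P_1→P_2: (3)(-4) − (6)(5) = -42
P_2→P_3: (6)(-2) − (0)(-4) = -12
P_3→P_4: (0)(-6) − (-2)(-2) = -4
P_4→P_5: (-2)(-6) − (-4)(-6) = -12
P_5→P_6: (-4)(2) − (-3)(-6) = -26
P_6→P_1: (-3)(5) − (3)(2) = -21
Σ = -117
Area = |Σ|/2 = 58.5.
Hole:
Cross-terms: 0, 8, 4, 2, 0  ⇒  Σ = 14
Area = |Σ|/2 = 7.
Net area = 58.5 − 7 = 51.5.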